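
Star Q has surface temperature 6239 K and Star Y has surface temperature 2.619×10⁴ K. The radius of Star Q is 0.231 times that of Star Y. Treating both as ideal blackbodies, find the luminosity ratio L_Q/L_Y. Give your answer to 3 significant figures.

L ∝ R²T⁴, so L_Q/L_Y = (R_Q/R_Y)²(T_Q/T_Y)⁴ = (0.231)² × (6239/2.619×10⁴)⁴ = 0.053361 × 3.22046×10⁻³ = 1.72×10⁻⁴.

L_Q/L_Y ≈ 1.72×10⁻⁴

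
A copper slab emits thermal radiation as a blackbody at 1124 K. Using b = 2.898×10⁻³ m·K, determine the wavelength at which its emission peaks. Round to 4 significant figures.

λ_max ≈ 2.578 μm

Wien's displacement law: λ_max = b/T = (2.898×10⁻³ m·K)/(1124 K) = 2.5783×10⁻⁶ m.
That is 2.578 μm, in the infrared range.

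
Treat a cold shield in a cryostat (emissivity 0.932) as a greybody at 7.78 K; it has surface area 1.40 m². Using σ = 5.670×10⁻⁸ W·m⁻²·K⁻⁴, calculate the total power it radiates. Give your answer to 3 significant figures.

P ≈ 2.71×10⁻⁴ W

Area A = 1.40 m².
P = εσAT⁴ = 0.932 × 5.670×10⁻⁸ × 1.40 × (7.78)⁴ = 2.71×10⁻⁴ W.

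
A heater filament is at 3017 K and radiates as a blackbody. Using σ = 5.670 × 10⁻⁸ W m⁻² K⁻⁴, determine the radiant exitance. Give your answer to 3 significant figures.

I ≈ 4.70×10⁶ W/m²

Stefan–Boltzmann: I = σT⁴ = 5.670×10⁻⁸ × (3017)⁴ = 4.70×10⁶ W/m².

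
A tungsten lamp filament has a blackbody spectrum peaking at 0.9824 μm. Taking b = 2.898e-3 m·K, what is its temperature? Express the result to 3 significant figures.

Wien's law gives T = b/λ_max = (2.898×10⁻³ m·K)/(9.824×10⁻⁷ m) = 2.95×10³ K.

T ≈ 2.95×10³ K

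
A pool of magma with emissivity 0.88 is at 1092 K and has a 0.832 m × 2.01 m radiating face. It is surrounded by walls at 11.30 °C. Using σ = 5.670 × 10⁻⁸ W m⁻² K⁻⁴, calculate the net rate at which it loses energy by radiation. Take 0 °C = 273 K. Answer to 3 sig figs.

Net loss ≈ 1.18×10⁵ W

Surroundings: T = 11.30 °C + 273 = 284.30 K.
Area A = 0.832 × 2.01 = 1.67232 m².
Net radiated power P_net = εσA(T⁴ − T₀⁴) = 0.88×5.670×10⁻⁸×1.67232×(1092⁴ − 284.30⁴).
T⁴ − T₀⁴ = 1.42197×10¹² − 6.53292×10⁹ = 1.41544×10¹² K⁴, so P_net = 1.18×10⁵ W.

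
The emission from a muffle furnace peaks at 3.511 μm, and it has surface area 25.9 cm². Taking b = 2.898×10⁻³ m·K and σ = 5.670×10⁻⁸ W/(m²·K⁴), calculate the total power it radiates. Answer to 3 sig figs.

Wien's law: T = b/λ_max = 2.898×10⁻³/3.511×10⁻⁶ = 825.406 K.
Area A = 25.9 cm² = 2.59×10⁻³ m².
Then P = σAT⁴ = 5.670×10⁻⁸×2.59×10⁻³×(825.406)⁴ = 68.2 W.

P ≈ 68.2 W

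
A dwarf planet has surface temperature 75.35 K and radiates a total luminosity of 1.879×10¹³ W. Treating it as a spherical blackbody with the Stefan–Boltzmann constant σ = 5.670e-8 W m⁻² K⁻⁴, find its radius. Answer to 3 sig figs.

R ≈ 9.04×10⁵ m

L = 4πR²σT⁴ ⇒ R = √(L/(4πσT⁴)).
σT⁴ = 1.82775 W/m², so R = √(1.879×10¹³/(4π×1.82775)) = 9.04×10⁵ m.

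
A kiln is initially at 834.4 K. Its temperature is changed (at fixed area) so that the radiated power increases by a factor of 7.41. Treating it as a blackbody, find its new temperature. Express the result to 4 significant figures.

T₂ ≈ 1377 K

P ∝ T⁴, so T₂/T₁ = (P₂/P₁)^(1/4) = (7.41)^(1/4) = 1.64989.
T₂ = 834.4 × 1.64989 = 1377 K.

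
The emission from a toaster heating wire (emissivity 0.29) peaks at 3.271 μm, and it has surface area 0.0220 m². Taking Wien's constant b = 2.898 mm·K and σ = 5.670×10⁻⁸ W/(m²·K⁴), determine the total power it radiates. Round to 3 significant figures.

Wien's law: T = b/λ_max = 2.898×10⁻³/3.271×10⁻⁶ = 885.968 K.
Area A = 0.0220 m².
Then P = εσAT⁴ = 0.29×5.670×10⁻⁸×0.0220×(885.968)⁴ = 223 W.

P ≈ 223 W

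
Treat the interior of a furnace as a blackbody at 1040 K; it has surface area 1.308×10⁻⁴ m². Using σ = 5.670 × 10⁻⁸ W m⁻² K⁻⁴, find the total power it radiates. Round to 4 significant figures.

Area A = 1.308×10⁻⁴ m².
P = σAT⁴ = 5.670×10⁻⁸ × 1.308×10⁻⁴ × (1040)⁴ = 8.676 W.

P ≈ 8.676 W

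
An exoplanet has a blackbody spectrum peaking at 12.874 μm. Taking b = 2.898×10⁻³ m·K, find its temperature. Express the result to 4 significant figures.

T ≈ 225.1 K

Wien's law gives T = b/λ_max = (2.898×10⁻³ m·K)/(1.2874×10⁻⁵ m) = 225.1 K.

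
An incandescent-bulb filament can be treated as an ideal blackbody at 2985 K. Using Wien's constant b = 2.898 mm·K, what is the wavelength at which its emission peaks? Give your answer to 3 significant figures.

λ_max ≈ 0.971 μm

Wien's displacement law: λ_max = b/T = (2.898×10⁻³ m·K)/(2985 K) = 9.709×10⁻⁷ m.
That is 0.971 μm, in the infrared range.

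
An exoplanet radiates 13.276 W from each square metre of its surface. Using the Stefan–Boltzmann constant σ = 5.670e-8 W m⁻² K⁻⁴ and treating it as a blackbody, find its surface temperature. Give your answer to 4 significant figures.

I = σT⁴, so T = (I/σ)^(1/4) = (13.276/(5.670×10⁻⁸))^(1/4) = 123.7 K.

T ≈ 123.7 K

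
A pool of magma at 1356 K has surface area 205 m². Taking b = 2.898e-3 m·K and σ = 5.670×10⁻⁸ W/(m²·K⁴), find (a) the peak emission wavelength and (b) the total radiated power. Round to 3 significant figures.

(a) λ_max = b/T = 2.898×10⁻³/1356 = 2.137×10⁻⁶ m = 2.14 μm.
Area A = 205 m².
(b) P = σAT⁴ = 5.670×10⁻⁸×205×(1356)⁴ = 3.93×10⁷ W.

λ_max ≈ 2.14 μm; P ≈ 3.93×10⁷ W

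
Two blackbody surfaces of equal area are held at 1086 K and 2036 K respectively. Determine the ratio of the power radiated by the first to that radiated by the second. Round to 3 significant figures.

With equal areas, P₁/P₂ = (T₁/T₂)⁴ = (1086/2036)⁴ = 0.0809.

P₁/P₂ ≈ 0.0809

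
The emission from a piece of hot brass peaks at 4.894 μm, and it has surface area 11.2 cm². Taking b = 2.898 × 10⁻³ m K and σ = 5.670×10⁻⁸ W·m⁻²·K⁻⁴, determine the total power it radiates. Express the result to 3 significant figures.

Wien's law: T = b/λ_max = 2.898×10⁻³/4.894×10⁻⁶ = 592.154 K.
Area A = 11.2 cm² = 1.12×10⁻³ m².
Then P = σAT⁴ = 5.670×10⁻⁸×1.12×10⁻³×(592.154)⁴ = 7.81 W.

P ≈ 7.81 W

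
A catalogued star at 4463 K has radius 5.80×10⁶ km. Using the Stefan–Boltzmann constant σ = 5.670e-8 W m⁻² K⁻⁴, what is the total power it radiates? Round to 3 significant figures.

Surface area A = 4πR² = 4π(5.80×10⁹ m)² = 4.22733×10²⁰ m².
P = σAT⁴ = 5.670×10⁻⁸ × 4.22733×10²⁰ × (4463)⁴ = 9.51×10²⁷ W.

P ≈ 9.51×10²⁷ W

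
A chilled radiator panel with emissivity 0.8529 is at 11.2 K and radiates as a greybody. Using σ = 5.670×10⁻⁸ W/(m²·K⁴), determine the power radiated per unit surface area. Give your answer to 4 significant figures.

I ≈ 7.609×10⁻⁴ W/m²

Stefan–Boltzmann: I = εσT⁴ = 0.8529 × 5.670×10⁻⁸ × (11.2)⁴ = 7.609×10⁻⁴ W/m².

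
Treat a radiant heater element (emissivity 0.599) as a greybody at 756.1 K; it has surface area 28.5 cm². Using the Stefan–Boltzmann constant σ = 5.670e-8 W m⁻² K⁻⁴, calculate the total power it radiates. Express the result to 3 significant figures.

P ≈ 31.6 W

Area A = 28.5 cm² = 2.85×10⁻³ m².
P = εσAT⁴ = 0.599 × 5.670×10⁻⁸ × 2.85×10⁻³ × (756.1)⁴ = 31.6 W.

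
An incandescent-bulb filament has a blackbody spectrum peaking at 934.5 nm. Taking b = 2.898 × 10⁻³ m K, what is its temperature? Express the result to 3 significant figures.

Wien's law gives T = b/λ_max = (2.898×10⁻³ m·K)/(9.345×10⁻⁷ m) = 3.10×10³ K.

T ≈ 3.10×10³ K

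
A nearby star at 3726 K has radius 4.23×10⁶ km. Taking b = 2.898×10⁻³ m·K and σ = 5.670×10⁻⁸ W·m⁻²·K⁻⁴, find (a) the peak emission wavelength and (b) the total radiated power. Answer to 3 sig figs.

(a) λ_max = b/T = 2.898×10⁻³/3726 = 7.778×10⁻⁷ m = 778 nm.
Surface area A = 4πR² = 4π(4.23×10⁹ m)² = 2.24849×10²⁰ m².
(b) P = σAT⁴ = 5.670×10⁻⁸×2.24849×10²⁰×(3726)⁴ = 2.46×10²⁷ W.

λ_max ≈ 778 nm; P ≈ 2.46×10²⁷ W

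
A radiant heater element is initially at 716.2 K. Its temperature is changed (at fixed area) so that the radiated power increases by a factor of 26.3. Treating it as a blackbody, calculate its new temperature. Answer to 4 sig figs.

T₂ ≈ 1622 K

P ∝ T⁴, so T₂/T₁ = (P₂/P₁)^(1/4) = (26.3)^(1/4) = 2.26459.
T₂ = 716.2 × 2.26459 = 1622 K.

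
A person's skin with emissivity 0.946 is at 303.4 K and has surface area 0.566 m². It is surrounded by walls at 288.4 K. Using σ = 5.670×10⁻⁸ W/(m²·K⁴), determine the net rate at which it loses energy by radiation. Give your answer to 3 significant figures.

Area A = 0.566 m².
Net radiated power P_net = εσA(T⁴ − T₀⁴) = 0.946×5.670×10⁻⁸×0.566×(303.4⁴ − 288.4⁴).
T⁴ − T₀⁴ = 8.47349×10⁹ − 6.91801×10⁹ = 1.55548×10⁹ K⁴, so P_net = 47.2 W.

Net loss ≈ 47.2 W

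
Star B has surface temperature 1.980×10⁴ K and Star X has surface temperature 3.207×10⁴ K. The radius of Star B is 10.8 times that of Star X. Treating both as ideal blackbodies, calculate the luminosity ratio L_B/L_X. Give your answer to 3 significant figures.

L_B/L_X ≈ 16.9

L ∝ R²T⁴, so L_B/L_X = (R_B/R_X)²(T_B/T_X)⁴ = (10.8)² × (1.980×10⁴/3.207×10⁴)⁴ = 116.64 × 0.145300 = 16.9.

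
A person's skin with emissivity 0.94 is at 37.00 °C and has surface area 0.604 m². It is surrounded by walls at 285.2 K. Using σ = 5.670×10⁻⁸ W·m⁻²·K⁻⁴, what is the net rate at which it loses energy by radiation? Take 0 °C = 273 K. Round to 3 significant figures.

T = 37.00 °C + 273 = 310.00 K.
Area A = 0.604 m².
Net radiated power P_net = εσA(T⁴ − T₀⁴) = 0.94×5.670×10⁻⁸×0.604×(310.00⁴ − 285.2⁴).
T⁴ − T₀⁴ = 9.23521×10⁹ − 6.61604×10⁹ = 2.61917×10⁹ K⁴, so P_net = 84.3 W.

Net loss ≈ 84.3 W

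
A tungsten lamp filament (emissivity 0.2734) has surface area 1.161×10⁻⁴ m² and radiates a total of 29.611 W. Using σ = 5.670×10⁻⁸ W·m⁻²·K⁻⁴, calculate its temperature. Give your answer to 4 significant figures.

T ≈ 2014 K

Area A = 1.161×10⁻⁴ m².
P = εσAT⁴ ⇒ T = (P/(εσA))^(1/4) = (29.611/(0.2734×5.670×10⁻⁸×1.161×10⁻⁴))^(1/4) = 2014 K.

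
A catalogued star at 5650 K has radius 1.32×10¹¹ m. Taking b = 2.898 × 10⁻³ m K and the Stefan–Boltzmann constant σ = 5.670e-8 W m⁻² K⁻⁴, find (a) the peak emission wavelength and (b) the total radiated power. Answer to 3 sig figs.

(a) λ_max = b/T = 2.898×10⁻³/5650 = 5.129×10⁻⁷ m = 0.513 μm.
Surface area A = 4πR² = 4π(1.32×10¹¹ m)² = 2.18956×10²³ m².
(b) P = σAT⁴ = 5.670×10⁻⁸×2.18956×10²³×(5650)⁴ = 1.27×10³¹ W.

λ_max ≈ 0.513 μm; P ≈ 1.27×10³¹ W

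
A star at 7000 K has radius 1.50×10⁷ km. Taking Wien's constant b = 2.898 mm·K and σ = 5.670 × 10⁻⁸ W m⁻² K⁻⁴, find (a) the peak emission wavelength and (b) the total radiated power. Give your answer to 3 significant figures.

(a) λ_max = b/T = 2.898×10⁻³/7000 = 4.140×10⁻⁷ m = 414 nm.
Surface area A = 4πR² = 4π(1.50×10¹⁰ m)² = 2.82743×10²¹ m².
(b) P = σAT⁴ = 5.670×10⁻⁸×2.82743×10²¹×(7000)⁴ = 3.85×10²⁹ W.

λ_max ≈ 414 nm; P ≈ 3.85×10²⁹ W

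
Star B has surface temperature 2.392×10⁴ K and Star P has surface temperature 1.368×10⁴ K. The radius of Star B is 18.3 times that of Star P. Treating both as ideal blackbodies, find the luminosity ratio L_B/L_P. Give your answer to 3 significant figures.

L ∝ R²T⁴, so L_B/L_P = (R_B/R_P)²(T_B/T_P)⁴ = (18.3)² × (2.392×10⁴/1.368×10⁴)⁴ = 334.89 × 9.34760 = 3.13×10³.

L_B/L_P ≈ 3.13×10³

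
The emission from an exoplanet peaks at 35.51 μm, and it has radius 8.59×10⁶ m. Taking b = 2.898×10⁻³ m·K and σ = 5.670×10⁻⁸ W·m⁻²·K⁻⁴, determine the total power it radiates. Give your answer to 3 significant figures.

Wien's law: T = b/λ_max = 2.898×10⁻³/3.551×10⁻⁵ = 81.6108 K.
Surface area A = 4πR² = 4π(8.59×10⁶ m)² = 9.27249×10¹⁴ m².
Then P = σAT⁴ = 5.670×10⁻⁸×9.27249×10¹⁴×(81.6108)⁴ = 2.33×10¹⁵ W.

P ≈ 2.33×10¹⁵ W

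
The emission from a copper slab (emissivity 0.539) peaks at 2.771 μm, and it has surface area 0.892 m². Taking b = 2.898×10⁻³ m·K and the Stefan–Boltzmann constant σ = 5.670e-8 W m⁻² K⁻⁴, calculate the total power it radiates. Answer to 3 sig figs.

Wien's law: T = b/λ_max = 2.898×10⁻³/2.771×10⁻⁶ = 1045.83 K.
Area A = 0.892 m².
Then P = εσAT⁴ = 0.539×5.670×10⁻⁸×0.892×(1045.83)⁴ = 3.26×10⁴ W.

P ≈ 3.26×10⁴ W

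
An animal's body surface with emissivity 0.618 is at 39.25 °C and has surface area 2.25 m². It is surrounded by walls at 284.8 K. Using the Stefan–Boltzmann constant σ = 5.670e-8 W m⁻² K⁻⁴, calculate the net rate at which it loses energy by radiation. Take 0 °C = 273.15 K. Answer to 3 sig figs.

Net loss ≈ 232 W

T = 39.25 °C + 273.15 = 312.40 K.
Area A = 2.25 m².
Net radiated power P_net = εσA(T⁴ − T₀⁴) = 0.618×5.670×10⁻⁸×2.25×(312.40⁴ − 284.8⁴).
T⁴ − T₀⁴ = 9.52454×10⁹ − 6.57900×10⁹ = 2.94554×10⁹ K⁴, so P_net = 232 W.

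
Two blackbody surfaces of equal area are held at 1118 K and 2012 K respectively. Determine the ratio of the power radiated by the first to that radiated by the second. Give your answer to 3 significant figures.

With equal areas, P₁/P₂ = (T₁/T₂)⁴ = (1118/2012)⁴ = 0.0953.

P₁/P₂ ≈ 0.0953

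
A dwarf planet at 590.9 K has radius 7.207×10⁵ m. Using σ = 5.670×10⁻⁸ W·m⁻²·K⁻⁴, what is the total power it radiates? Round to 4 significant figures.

Surface area A = 4πR² = 4π(7.207×10⁵ m)² = 6.52708×10¹² m².
P = σAT⁴ = 5.670×10⁻⁸ × 6.52708×10¹² × (590.9)⁴ = 4.512×10¹⁶ W.

P ≈ 4.512×10¹⁶ W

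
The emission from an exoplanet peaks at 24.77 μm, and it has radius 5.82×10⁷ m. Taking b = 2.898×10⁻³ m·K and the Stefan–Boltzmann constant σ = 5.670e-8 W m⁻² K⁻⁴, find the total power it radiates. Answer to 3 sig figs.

P ≈ 4.52×10¹⁷ W

Wien's law: T = b/λ_max = 2.898×10⁻³/2.477×10⁻⁵ = 116.996 K.
Surface area A = 4πR² = 4π(5.82×10⁷ m)² = 4.25653×10¹⁶ m².
Then P = σAT⁴ = 5.670×10⁻⁸×4.25653×10¹⁶×(116.996)⁴ = 4.52×10¹⁷ W.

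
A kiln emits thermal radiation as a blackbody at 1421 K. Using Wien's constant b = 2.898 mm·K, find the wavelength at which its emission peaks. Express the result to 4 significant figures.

λ_max ≈ 2039 nm

Wien's displacement law: λ_max = b/T = (2.898×10⁻³ m·K)/(1421 K) = 2.0394×10⁻⁶ m.
That is 2039 nm, in the infrared range.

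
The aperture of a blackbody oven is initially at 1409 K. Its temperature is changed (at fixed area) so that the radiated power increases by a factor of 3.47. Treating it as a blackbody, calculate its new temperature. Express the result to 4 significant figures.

P ∝ T⁴, so T₂/T₁ = (P₂/P₁)^(1/4) = (3.47)^(1/4) = 1.36484.
T₂ = 1409 × 1.36484 = 1923 K.

T₂ ≈ 1923 K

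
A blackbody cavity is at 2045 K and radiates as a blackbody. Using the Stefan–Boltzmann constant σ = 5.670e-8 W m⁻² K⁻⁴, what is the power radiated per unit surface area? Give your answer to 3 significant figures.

Stefan–Boltzmann: I = σT⁴ = 5.670×10⁻⁸ × (2045)⁴ = 9.92×10⁵ W/m².

I ≈ 9.92×10⁵ W/m²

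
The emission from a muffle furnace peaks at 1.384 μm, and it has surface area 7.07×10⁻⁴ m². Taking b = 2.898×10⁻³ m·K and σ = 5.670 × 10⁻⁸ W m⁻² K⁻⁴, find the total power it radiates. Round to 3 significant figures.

P ≈ 771 W

Wien's law: T = b/λ_max = 2.898×10⁻³/1.384×10⁻⁶ = 2093.93 K.
Area A = 7.07×10⁻⁴ m².
Then P = σAT⁴ = 5.670×10⁻⁸×7.07×10⁻⁴×(2093.93)⁴ = 771 W.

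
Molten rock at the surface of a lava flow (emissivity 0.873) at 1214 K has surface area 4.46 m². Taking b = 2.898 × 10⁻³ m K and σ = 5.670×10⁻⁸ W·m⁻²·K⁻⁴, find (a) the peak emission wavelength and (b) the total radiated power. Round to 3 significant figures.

(a) λ_max = b/T = 2.898×10⁻³/1214 = 2.387×10⁻⁶ m = 2.39 μm.
Area A = 4.46 m².
(b) P = εσAT⁴ = 0.873×5.670×10⁻⁸×4.46×(1214)⁴ = 4.80×10⁵ W.

λ_max ≈ 2.39 μm; P ≈ 4.80×10⁵ W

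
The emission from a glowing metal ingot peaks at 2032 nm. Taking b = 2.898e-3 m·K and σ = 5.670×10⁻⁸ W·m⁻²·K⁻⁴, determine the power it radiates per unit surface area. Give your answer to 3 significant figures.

Wien's law: T = b/λ_max = 2.898×10⁻³/2.032×10⁻⁶ = 1426.18 K.
Then I = σT⁴ = 5.670×10⁻⁸×(1426.18)⁴ = 2.35×10⁵ W/m².

I ≈ 2.35×10⁵ W/m²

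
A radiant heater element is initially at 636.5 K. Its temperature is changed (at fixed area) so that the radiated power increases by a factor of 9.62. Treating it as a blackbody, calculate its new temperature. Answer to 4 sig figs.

P ∝ T⁴, so T₂/T₁ = (P₂/P₁)^(1/4) = (9.62)^(1/4) = 1.76114.
T₂ = 636.5 × 1.76114 = 1121 K.

T₂ ≈ 1121 K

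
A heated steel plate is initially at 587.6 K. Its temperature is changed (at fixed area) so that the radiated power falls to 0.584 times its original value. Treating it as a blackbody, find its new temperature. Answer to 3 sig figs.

T₂ ≈ 514 K

P ∝ T⁴, so T₂/T₁ = (P₂/P₁)^(1/4) = (0.584)^(1/4) = 0.874185.
T₂ = 587.6 × 0.874185 = 514 K.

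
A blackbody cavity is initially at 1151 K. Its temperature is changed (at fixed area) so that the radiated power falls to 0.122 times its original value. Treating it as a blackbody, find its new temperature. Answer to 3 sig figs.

T₂ ≈ 680 K

P ∝ T⁴, so T₂/T₁ = (P₂/P₁)^(1/4) = (0.122)^(1/4) = 0.591003.
T₂ = 1151 × 0.591003 = 680 K.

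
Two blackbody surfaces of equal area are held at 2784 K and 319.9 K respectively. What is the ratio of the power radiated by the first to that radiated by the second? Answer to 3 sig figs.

With equal areas, P₁/P₂ = (T₁/T₂)⁴ = (2784/319.9)⁴ = 5.74×10³.

P₁/P₂ ≈ 5.74×10³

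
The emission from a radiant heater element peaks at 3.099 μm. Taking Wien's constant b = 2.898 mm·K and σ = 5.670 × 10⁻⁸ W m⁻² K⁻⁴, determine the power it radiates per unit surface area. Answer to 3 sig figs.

I ≈ 4.34×10⁴ W/m²

Wien's law: T = b/λ_max = 2.898×10⁻³/3.099×10⁻⁶ = 935.140 K.
Then I = σT⁴ = 5.670×10⁻⁸×(935.140)⁴ = 4.34×10⁴ W/m².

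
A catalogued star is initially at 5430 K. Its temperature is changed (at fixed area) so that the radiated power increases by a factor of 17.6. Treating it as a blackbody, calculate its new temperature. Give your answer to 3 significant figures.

T₂ ≈ 1.11×10⁴ K

P ∝ T⁴, so T₂/T₁ = (P₂/P₁)^(1/4) = (17.6)^(1/4) = 2.04823.
T₂ = 5430 × 2.04823 = 1.11×10⁴ K.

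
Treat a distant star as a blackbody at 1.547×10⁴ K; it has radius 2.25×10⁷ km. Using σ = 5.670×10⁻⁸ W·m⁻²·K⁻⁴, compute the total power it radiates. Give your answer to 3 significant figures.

Surface area A = 4πR² = 4π(2.25×10¹⁰ m)² = 6.36173×10²¹ m².
P = σAT⁴ = 5.670×10⁻⁸ × 6.36173×10²¹ × (1.547×10⁴)⁴ = 2.07×10³¹ W.

P ≈ 2.07×10³¹ W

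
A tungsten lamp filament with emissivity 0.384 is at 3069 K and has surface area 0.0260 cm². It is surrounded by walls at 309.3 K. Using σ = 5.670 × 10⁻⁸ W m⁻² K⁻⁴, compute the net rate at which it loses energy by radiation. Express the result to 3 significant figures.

Area A = 0.0260 cm² = 2.60×10⁻⁶ m².
Net radiated power P_net = εσA(T⁴ − T₀⁴) = 0.384×5.670×10⁻⁸×2.60×10⁻⁶×(3069⁴ − 309.3⁴).
T⁴ − T₀⁴ = 8.87131×10¹³ − 9.15208×10⁹ = 8.87039×10¹³ K⁴, so P_net = 5.02 W.

Net loss ≈ 5.02 W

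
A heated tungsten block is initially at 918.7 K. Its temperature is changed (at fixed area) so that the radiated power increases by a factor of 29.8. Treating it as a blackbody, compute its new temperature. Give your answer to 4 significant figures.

P ∝ T⁴, so T₂/T₁ = (P₂/P₁)^(1/4) = (29.8)^(1/4) = 2.33644.
T₂ = 918.7 × 2.33644 = 2146 K.

T₂ ≈ 2146 K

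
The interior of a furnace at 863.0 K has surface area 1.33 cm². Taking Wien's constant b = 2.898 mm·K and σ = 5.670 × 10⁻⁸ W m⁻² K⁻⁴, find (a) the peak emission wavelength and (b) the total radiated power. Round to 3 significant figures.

(a) λ_max = b/T = 2.898×10⁻³/863.0 = 3.358×10⁻⁶ m = 3.36 μm.
Area A = 1.33 cm² = 1.33×10⁻⁴ m².
(b) P = σAT⁴ = 5.670×10⁻⁸×1.33×10⁻⁴×(863.0)⁴ = 4.18 W.

λ_max ≈ 3.36 μm; P ≈ 4.18 W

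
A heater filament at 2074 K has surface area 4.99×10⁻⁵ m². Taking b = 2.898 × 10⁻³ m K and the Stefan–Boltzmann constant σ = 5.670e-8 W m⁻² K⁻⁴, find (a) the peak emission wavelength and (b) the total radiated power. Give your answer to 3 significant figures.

(a) λ_max = b/T = 2.898×10⁻³/2074 = 1.397×10⁻⁶ m = 1.40 μm.
Area A = 4.99×10⁻⁵ m².
(b) P = σAT⁴ = 5.670×10⁻⁸×4.99×10⁻⁵×(2074)⁴ = 52.4 W.

λ_max ≈ 1.40 μm; P ≈ 52.4 W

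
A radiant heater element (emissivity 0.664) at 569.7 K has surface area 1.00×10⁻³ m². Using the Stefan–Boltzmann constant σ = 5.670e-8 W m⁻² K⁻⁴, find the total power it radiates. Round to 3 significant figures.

P ≈ 3.97 W

Area A = 1.00×10⁻³ m².
P = εσAT⁴ = 0.664 × 5.670×10⁻⁸ × 1.00×10⁻³ × (569.7)⁴ = 3.97 W.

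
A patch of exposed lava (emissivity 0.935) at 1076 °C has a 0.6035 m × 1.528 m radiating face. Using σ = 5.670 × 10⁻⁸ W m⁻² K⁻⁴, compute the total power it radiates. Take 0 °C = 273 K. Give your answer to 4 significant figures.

T = 1076 °C + 273 = 1349 K.
Area A = 0.6035 × 1.528 = 0.922148 m².
P = εσAT⁴ = 0.935 × 5.670×10⁻⁸ × 0.922148 × (1349)⁴ = 1.619×10⁵ W.

P ≈ 1.619×10⁵ W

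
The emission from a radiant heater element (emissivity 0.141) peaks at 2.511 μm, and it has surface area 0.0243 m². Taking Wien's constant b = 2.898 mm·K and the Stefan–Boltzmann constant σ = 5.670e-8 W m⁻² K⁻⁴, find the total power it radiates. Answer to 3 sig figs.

P ≈ 345 W

Wien's law: T = b/λ_max = 2.898×10⁻³/2.511×10⁻⁶ = 1154.12 K.
Area A = 0.0243 m².
Then P = εσAT⁴ = 0.141×5.670×10⁻⁸×0.0243×(1154.12)⁴ = 345 W.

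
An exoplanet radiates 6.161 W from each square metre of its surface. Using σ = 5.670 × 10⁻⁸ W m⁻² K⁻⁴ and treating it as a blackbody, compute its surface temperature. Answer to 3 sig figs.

T ≈ 102 K

I = σT⁴, so T = (I/σ)^(1/4) = (6.161/(5.670×10⁻⁸))^(1/4) = 102 K.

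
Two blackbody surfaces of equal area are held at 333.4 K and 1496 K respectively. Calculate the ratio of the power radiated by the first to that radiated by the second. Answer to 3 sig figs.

With equal areas, P₁/P₂ = (T₁/T₂)⁴ = (333.4/1496)⁴ = 2.47×10⁻³.

P₁/P₂ ≈ 2.47×10⁻³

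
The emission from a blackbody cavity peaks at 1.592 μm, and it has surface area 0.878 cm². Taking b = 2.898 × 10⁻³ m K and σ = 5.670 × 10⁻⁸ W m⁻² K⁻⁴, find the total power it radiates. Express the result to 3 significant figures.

P ≈ 54.7 W

Wien's law: T = b/λ_max = 2.898×10⁻³/1.592×10⁻⁶ = 1820.35 K.
Area A = 0.878 cm² = 8.78×10⁻⁵ m².
Then P = σAT⁴ = 5.670×10⁻⁸×8.78×10⁻⁵×(1820.35)⁴ = 54.7 W.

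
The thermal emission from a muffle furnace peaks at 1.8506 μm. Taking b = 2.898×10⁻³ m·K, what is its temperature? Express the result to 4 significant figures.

T ≈ 1566 K

Wien's law gives T = b/λ_max = (2.898×10⁻³ m·K)/(1.8506×10⁻⁶ m) = 1566 K.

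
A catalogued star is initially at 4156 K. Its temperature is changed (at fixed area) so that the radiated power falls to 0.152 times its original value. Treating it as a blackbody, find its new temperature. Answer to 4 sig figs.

T₂ ≈ 2595 K

P ∝ T⁴, so T₂/T₁ = (P₂/P₁)^(1/4) = (0.152)^(1/4) = 0.624397.
T₂ = 4156 × 0.624397 = 2595 K.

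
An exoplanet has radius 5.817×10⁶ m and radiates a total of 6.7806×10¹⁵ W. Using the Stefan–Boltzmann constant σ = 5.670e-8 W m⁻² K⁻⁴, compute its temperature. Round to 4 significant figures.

T ≈ 129.5 K

Surface area A = 4πR² = 4π(5.817×10⁶ m)² = 4.25214×10¹⁴ m².
P = σAT⁴ ⇒ T = (P/(σA))^(1/4) = (6.7806×10¹⁵/(5.670×10⁻⁸×4.25214×10¹⁴))^(1/4) = 129.5 K.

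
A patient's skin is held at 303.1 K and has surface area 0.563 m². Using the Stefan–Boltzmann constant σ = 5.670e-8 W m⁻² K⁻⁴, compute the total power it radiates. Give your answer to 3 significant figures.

P ≈ 269 W

Area A = 0.563 m².
P = σAT⁴ = 5.670×10⁻⁸ × 0.563 × (303.1)⁴ = 269 W.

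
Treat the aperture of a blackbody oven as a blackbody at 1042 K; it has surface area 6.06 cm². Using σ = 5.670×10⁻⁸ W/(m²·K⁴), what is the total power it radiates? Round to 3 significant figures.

Area A = 6.06 cm² = 6.06×10⁻⁴ m².
P = σAT⁴ = 5.670×10⁻⁸ × 6.06×10⁻⁴ × (1042)⁴ = 40.5 W.

P ≈ 40.5 W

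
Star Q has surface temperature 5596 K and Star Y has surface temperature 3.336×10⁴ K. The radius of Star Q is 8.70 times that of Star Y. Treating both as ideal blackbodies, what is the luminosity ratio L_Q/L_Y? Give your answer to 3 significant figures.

L_Q/L_Y ≈ 0.0599

L ∝ R²T⁴, so L_Q/L_Y = (R_Q/R_Y)²(T_Q/T_Y)⁴ = (8.70)² × (5596/3.336×10⁴)⁴ = 75.69 × 7.91784×10⁻⁴ = 0.0599.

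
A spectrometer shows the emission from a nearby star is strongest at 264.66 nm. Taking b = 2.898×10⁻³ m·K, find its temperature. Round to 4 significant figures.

T ≈ 1.095×10⁴ K

Wien's law gives T = b/λ_max = (2.898×10⁻³ m·K)/(2.6466×10⁻⁷ m) = 1.095×10⁴ K.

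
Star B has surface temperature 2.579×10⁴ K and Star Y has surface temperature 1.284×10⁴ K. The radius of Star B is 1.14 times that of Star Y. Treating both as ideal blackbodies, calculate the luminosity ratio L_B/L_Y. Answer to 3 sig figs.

L_B/L_Y ≈ 21.2

L ∝ R²T⁴, so L_B/L_Y = (R_B/R_Y)²(T_B/T_Y)⁴ = (1.14)² × (2.579×10⁴/1.284×10⁴)⁴ = 1.2996 × 16.2759 = 21.2.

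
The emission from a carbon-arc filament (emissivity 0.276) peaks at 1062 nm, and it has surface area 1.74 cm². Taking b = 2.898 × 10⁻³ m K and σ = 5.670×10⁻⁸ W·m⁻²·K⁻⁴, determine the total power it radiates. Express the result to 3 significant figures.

P ≈ 151 W

Wien's law: T = b/λ_max = 2.898×10⁻³/1.062×10⁻⁶ = 2728.81 K.
Area A = 1.74 cm² = 1.74×10⁻⁴ m².
Then P = εσAT⁴ = 0.276×5.670×10⁻⁸×1.74×10⁻⁴×(2728.81)⁴ = 151 W.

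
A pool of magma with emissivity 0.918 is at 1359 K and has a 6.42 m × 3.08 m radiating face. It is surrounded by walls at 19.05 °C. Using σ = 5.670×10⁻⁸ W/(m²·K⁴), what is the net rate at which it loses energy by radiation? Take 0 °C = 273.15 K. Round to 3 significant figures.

Surroundings: T = 19.05 °C + 273.15 = 292.20 K.
Area A = 6.42 × 3.08 = 19.7736 m².
Net radiated power P_net = εσA(T⁴ − T₀⁴) = 0.918×5.670×10⁻⁸×19.7736×(1359⁴ − 292.20⁴).
T⁴ − T₀⁴ = 3.41097×10¹² − 7.28989×10⁹ = 3.40368×10¹² K⁴, so P_net = 3.50×10⁶ W.

Net loss ≈ 3.50×10⁶ W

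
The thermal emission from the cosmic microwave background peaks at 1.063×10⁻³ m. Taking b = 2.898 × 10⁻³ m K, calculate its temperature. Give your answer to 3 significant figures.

T ≈ 2.73 K

Wien's law gives T = b/λ_max = (2.898×10⁻³ m·K)/(1.063×10⁻³ m) = 2.73 K.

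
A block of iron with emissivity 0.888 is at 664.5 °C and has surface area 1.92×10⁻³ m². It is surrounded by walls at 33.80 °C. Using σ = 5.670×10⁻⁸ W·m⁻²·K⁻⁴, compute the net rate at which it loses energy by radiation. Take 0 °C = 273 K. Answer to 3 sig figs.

Net loss ≈ 73.8 W

T = 664.5 °C + 273 = 937.5 K.
Surroundings: T = 33.80 °C + 273 = 306.80 K.
Area A = 1.92×10⁻³ m².
Net radiated power P_net = εσA(T⁴ − T₀⁴) = 0.888×5.670×10⁻⁸×1.92×10⁻³×(937.5⁴ − 306.80⁴).
T⁴ − T₀⁴ = 7.72476×10¹¹ − 8.85975×10⁹ = 7.63616×10¹¹ K⁴, so P_net = 73.8 W.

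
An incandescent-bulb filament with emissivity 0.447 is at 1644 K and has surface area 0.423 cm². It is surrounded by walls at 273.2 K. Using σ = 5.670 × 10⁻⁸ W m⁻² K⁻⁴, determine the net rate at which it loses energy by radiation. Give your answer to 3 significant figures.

Area A = 0.423 cm² = 4.23×10⁻⁵ m².
Net radiated power P_net = εσA(T⁴ − T₀⁴) = 0.447×5.670×10⁻⁸×4.23×10⁻⁵×(1644⁴ − 273.2⁴).
T⁴ − T₀⁴ = 7.30478×10¹² − 5.57087×10⁹ = 7.29921×10¹² K⁴, so P_net = 7.83 W.

Net loss ≈ 7.83 W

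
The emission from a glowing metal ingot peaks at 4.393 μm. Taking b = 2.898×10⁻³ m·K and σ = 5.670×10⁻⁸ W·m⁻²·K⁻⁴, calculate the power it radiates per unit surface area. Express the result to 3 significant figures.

I ≈ 1.07×10⁴ W/m²

Wien's law: T = b/λ_max = 2.898×10⁻³/4.393×10⁻⁶ = 659.686 K.
Then I = σT⁴ = 5.670×10⁻⁸×(659.686)⁴ = 1.07×10⁴ W/m².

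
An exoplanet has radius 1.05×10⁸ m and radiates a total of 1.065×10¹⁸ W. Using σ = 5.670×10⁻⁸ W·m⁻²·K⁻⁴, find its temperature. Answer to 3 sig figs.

T ≈ 108 K

Surface area A = 4πR² = 4π(1.05×10⁸ m)² = 1.38544×10¹⁷ m².
P = σAT⁴ ⇒ T = (P/(σA))^(1/4) = (1.065×10¹⁸/(5.670×10⁻⁸×1.38544×10¹⁷))^(1/4) = 108 K.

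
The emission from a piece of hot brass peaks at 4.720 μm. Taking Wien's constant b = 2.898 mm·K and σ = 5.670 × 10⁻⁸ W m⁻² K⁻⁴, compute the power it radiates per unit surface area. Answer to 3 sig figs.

I ≈ 8.06×10³ W/m²

Wien's law: T = b/λ_max = 2.898×10⁻³/4.720×10⁻⁶ = 613.983 K.
Then I = σT⁴ = 5.670×10⁻⁸×(613.983)⁴ = 8.06×10³ W/m².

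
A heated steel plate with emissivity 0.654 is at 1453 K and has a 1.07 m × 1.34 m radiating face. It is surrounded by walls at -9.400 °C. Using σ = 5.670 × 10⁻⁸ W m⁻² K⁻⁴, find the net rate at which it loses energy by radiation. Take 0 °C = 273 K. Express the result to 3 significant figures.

Net loss ≈ 2.37×10⁵ W

Surroundings: T = -9.400 °C + 273 = 263.600 K.
Area A = 1.07 × 1.34 = 1.4338 m².
Net radiated power P_net = εσA(T⁴ − T₀⁴) = 0.654×5.670×10⁻⁸×1.4338×(1453⁴ − 263.600⁴).
T⁴ − T₀⁴ = 4.45720×10¹² − 4.82816×10⁹ = 4.45237×10¹² K⁴, so P_net = 2.37×10⁵ W.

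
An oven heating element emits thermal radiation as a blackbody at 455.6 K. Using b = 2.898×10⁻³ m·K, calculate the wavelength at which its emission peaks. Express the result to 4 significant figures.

Wien's displacement law: λ_max = b/T = (2.898×10⁻³ m·K)/(455.6 K) = 6.3608×10⁻⁶ m.
That is 6.361 μm, in the infrared range.

λ_max ≈ 6.361 μm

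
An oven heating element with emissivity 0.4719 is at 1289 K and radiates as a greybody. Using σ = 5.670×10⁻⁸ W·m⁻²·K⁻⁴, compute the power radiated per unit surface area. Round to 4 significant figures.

I ≈ 7.387×10⁴ W/m²

Stefan–Boltzmann: I = εσT⁴ = 0.4719 × 5.670×10⁻⁸ × (1289)⁴ = 7.387×10⁴ W/m².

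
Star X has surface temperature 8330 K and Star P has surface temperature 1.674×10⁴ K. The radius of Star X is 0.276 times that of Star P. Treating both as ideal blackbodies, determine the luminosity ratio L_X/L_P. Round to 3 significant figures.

L ∝ R²T⁴, so L_X/L_P = (R_X/R_P)²(T_X/T_P)⁴ = (0.276)² × (8330/1.674×10⁴)⁴ = 0.076176 × 0.0613138 = 4.67×10⁻³.

L_X/L_P ≈ 4.67×10⁻³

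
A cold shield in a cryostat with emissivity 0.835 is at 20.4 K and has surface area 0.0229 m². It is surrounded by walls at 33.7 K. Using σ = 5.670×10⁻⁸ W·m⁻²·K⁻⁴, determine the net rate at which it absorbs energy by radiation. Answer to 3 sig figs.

Area A = 0.0229 m².
Net radiated power P_net = εσA(T⁴ − T₀⁴) = 0.835×5.670×10⁻⁸×0.0229×(20.4⁴ − 33.7⁴).
T⁴ − T₀⁴ = 1.73189×10⁵ − 1.28979×10⁶ = -1.11660×10⁶ K⁴, so P_net = -1.21×10⁻³ W — negative, meaning a net gain of 1.21×10⁻³ W.

Net gain ≈ 1.21×10⁻³ W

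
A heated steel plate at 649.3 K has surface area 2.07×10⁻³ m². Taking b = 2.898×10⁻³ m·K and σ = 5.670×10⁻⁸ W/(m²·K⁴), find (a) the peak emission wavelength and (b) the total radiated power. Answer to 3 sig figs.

λ_max ≈ 4.46 μm; P ≈ 20.9 W

(a) λ_max = b/T = 2.898×10⁻³/649.3 = 4.463×10⁻⁶ m = 4.46 μm.
Area A = 2.07×10⁻³ m².
(b) P = σAT⁴ = 5.670×10⁻⁸×2.07×10⁻³×(649.3)⁴ = 20.9 W.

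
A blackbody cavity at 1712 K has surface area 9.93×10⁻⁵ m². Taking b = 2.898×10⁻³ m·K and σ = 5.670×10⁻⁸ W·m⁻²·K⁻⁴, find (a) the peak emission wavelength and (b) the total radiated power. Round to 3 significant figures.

λ_max ≈ 1.69 μm; P ≈ 48.4 W

(a) λ_max = b/T = 2.898×10⁻³/1712 = 1.693×10⁻⁶ m = 1.69 μm.
Area A = 9.93×10⁻⁵ m².
(b) P = σAT⁴ = 5.670×10⁻⁸×9.93×10⁻⁵×(1712)⁴ = 48.4 W.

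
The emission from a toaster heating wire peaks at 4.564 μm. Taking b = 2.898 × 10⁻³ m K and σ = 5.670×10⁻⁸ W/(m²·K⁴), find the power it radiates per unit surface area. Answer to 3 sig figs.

I ≈ 9.22×10³ W/m²

Wien's law: T = b/λ_max = 2.898×10⁻³/4.564×10⁻⁶ = 634.969 K.
Then I = σT⁴ = 5.670×10⁻⁸×(634.969)⁴ = 9.22×10³ W/m².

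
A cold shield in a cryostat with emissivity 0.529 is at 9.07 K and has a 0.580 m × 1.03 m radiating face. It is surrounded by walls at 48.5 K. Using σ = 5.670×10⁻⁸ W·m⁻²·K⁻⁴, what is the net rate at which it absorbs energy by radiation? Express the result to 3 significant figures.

Area A = 0.580 × 1.03 = 0.5974 m².
Net radiated power P_net = εσA(T⁴ − T₀⁴) = 0.529×5.670×10⁻⁸×0.5974×(9.07⁴ − 48.5⁴).
T⁴ − T₀⁴ = 6767.51 − 5.53308×10⁶ = -5.52631×10⁶ K⁴, so P_net = -0.0990 W — negative, meaning a net gain of 0.0990 W.

Net gain ≈ 0.0990 W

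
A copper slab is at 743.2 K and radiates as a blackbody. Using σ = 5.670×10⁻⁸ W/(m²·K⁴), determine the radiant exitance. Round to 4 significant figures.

I ≈ 1.730×10⁴ W/m²

Stefan–Boltzmann: I = σT⁴ = 5.670×10⁻⁸ × (743.2)⁴ = 1.730×10⁴ W/m².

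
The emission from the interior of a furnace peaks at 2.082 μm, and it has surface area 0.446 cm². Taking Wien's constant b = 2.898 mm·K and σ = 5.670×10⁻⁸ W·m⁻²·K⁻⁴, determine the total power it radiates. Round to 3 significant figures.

Wien's law: T = b/λ_max = 2.898×10⁻³/2.082×10⁻⁶ = 1391.93 K.
Area A = 0.446 cm² = 4.46×10⁻⁵ m².
Then P = σAT⁴ = 5.670×10⁻⁸×4.46×10⁻⁵×(1391.93)⁴ = 9.49 W.

P ≈ 9.49 W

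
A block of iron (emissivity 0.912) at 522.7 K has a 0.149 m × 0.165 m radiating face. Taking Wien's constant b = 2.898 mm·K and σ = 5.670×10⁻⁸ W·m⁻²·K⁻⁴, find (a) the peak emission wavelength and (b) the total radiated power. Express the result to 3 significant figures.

(a) λ_max = b/T = 2.898×10⁻³/522.7 = 5.544×10⁻⁶ m = 5.54 μm.
Area A = 0.149 × 0.165 = 0.024585 m².
(b) P = εσAT⁴ = 0.912×5.670×10⁻⁸×0.024585×(522.7)⁴ = 94.9 W.

λ_max ≈ 5.54 μm; P ≈ 94.9 W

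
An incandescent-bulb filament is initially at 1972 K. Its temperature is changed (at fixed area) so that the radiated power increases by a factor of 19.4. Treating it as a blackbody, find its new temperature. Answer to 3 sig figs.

P ∝ T⁴, so T₂/T₁ = (P₂/P₁)^(1/4) = (19.4)^(1/4) = 2.09870.
T₂ = 1972 × 2.09870 = 4.14×10³ K.

T₂ ≈ 4.14×10³ K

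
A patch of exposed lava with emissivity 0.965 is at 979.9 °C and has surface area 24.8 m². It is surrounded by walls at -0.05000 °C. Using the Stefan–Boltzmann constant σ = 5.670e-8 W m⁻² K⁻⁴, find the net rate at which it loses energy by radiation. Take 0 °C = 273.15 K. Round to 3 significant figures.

Net loss ≈ 3.34×10⁶ W

T = 979.9 °C + 273.15 = 1253.05 K.
Surroundings: T = -0.05000 °C + 273.15 = 273.10000 K.
Area A = 24.8 m².
Net radiated power P_net = εσA(T⁴ − T₀⁴) = 0.965×5.670×10⁻⁸×24.8×(1253.05⁴ − 273.10000⁴).
T⁴ − T₀⁴ = 2.46532×10¹² − 5.56271×10⁹ = 2.45976×10¹² K⁴, so P_net = 3.34×10⁶ W.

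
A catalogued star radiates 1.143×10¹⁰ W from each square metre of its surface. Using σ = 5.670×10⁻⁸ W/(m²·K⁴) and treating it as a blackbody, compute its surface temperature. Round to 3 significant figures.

I = σT⁴, so T = (I/σ)^(1/4) = (1.143×10¹⁰/(5.670×10⁻⁸))^(1/4) = 2.12×10⁴ K.

T ≈ 2.12×10⁴ K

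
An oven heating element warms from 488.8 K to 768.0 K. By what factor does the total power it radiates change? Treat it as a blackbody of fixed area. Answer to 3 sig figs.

P₂/P₁ ≈ 6.09

P ∝ T⁴, so P₂/P₁ = (T₂/T₁)⁴ = (768.0/488.8)⁴ = (1.57119)⁴ = 6.09.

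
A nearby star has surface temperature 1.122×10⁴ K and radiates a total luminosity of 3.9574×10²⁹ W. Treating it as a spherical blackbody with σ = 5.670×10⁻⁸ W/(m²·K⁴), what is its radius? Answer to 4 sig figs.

L = 4πR²σT⁴ ⇒ R = √(L/(4πσT⁴)).
σT⁴ = 8.98575×10⁸ W/m², so R = √(3.9574×10²⁹/(4π×8.98575×10⁸)) = 5.920×10⁹ m.

R ≈ 5.920×10⁹ m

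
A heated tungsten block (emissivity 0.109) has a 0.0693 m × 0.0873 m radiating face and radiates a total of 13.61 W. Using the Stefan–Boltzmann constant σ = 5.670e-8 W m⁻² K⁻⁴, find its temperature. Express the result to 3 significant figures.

Area A = 0.0693 × 0.0873 = 6.04989×10⁻³ m².
P = εσAT⁴ ⇒ T = (P/(εσA))^(1/4) = (13.61/(0.109×5.670×10⁻⁸×6.04989×10⁻³))^(1/4) = 777 K.

T ≈ 777 K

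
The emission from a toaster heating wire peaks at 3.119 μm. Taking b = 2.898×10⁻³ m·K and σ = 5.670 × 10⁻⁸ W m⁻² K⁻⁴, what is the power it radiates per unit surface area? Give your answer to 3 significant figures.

I ≈ 4.23×10⁴ W/m²

Wien's law: T = b/λ_max = 2.898×10⁻³/3.119×10⁻⁶ = 929.144 K.
Then I = σT⁴ = 5.670×10⁻⁸×(929.144)⁴ = 4.23×10⁴ W/m².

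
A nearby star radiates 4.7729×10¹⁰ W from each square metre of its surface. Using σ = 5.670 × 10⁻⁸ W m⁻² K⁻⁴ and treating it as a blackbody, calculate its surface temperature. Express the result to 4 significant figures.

T ≈ 3.029×10⁴ K

I = σT⁴, so T = (I/σ)^(1/4) = (4.7729×10¹⁰/(5.670×10⁻⁸))^(1/4) = 3.029×10⁴ K.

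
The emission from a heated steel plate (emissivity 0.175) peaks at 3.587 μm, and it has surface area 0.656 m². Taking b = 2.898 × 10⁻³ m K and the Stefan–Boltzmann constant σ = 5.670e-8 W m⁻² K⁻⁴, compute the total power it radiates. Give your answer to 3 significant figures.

P ≈ 2.77×10³ W

Wien's law: T = b/λ_max = 2.898×10⁻³/3.587×10⁻⁶ = 807.917 K.
Area A = 0.656 m².
Then P = εσAT⁴ = 0.175×5.670×10⁻⁸×0.656×(807.917)⁴ = 2.77×10³ W.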